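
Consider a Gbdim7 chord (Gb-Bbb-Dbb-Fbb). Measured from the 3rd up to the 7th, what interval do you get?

So we need the interval from Bbb up to Fbb.
From Bbb to Fbb: 6 semitones over a fifth = diminished.

diminished fifth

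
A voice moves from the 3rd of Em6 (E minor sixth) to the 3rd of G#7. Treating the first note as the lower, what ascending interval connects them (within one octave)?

Em6 (E minor sixth) has G as its 3rd, and G#7 has B# as its 3rd.
From G to B#: 5 semitones over a third = augmented.

A3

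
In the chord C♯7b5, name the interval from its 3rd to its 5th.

C♯ dominant seventh flat five: C♯ E♯ G B.
So we need the interval from E♯ up to G.
3 letter names make it a third; at 2 semitones (a whole step narrower than major) the quality is diminished.

diminished third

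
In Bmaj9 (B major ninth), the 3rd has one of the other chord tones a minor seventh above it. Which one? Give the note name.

C#

B major ninth: B, D♯, F♯, A♯, C♯.
The 3rd is D♯. A minor seventh above D♯ is C♯.
C♯ is the chord's 9th.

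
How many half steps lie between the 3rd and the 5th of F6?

3

Spelling the chord: F A C D.
A to C is a minor third: 3 semitones.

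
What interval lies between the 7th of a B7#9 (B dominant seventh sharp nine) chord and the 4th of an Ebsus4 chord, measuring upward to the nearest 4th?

diminished octave

The 7th of B7#9 (B dominant seventh sharp nine) is A; the 4th of Ebsus4 is Ab.
From A to Ab: 11 semitones over an octave = diminished.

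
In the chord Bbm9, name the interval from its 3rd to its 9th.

The chord tones of Bbmin9 are Bb-Db-F-Ab-C.
The 3rd is Db and the 9th is C.
From Db to C is 11 semitones, exactly the major seventh.

major seventh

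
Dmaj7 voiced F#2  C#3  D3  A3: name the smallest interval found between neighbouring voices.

minor second

Adjacent intervals: F#2→C#3 = perfect fifth; C#3→D3 = minor second; D3→A3 = perfect fifth.
The smallest is C#3 to D3, a minor second (1 semitone).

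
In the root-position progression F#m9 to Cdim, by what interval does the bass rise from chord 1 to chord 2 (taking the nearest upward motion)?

The roots are F# and C.
From F# to C: 6 semitones over a fifth = diminished.

diminished fifth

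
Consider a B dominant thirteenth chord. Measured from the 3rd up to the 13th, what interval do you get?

Spelling the chord: B D# F# A C# G#.
3rd = D#; 13th = G#.
Counting 11 letters and 17 half steps from D# gives a perfect eleventh.

perfect eleventh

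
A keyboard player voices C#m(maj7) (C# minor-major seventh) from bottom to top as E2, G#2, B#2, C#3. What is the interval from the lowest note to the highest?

The outer voices are E2 and C#3.
Counting 6 letters and 9 half steps from E gives a major sixth.

major sixth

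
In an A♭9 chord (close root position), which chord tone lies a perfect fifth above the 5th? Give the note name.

Bb

The chord tones of A♭ dominant ninth are A♭–C–E♭–G♭–B♭.
The 5th is E♭. A perfect fifth above E♭ is B♭.
B♭ is the chord's 9th.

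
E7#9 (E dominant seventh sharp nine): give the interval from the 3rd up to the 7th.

Spelling the chord: E-G♯-B-D-F𝄪.
The 3rd is G♯ and the 7th is D.
From G♯ to D: 6 semitones over a fifth = diminished.

d5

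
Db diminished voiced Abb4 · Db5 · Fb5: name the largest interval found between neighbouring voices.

augmented fourth

Adjacent intervals: Abb4→Db5 = augmented fourth; Db5→Fb5 = minor third.
The largest is Abb4 to Db5, an augmented fourth (6 semitones).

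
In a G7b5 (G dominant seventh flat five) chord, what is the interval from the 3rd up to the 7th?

d5

The chord tones of G7b5 (G dominant seventh flat five) are G B Db F.
So we need the interval from B up to F.
5 letter names make it a fifth; at 6 semitones (a half step narrower than perfect) the quality is diminished.
This 3–7 tritone is the characteristic tension at the heart of the dominant sound.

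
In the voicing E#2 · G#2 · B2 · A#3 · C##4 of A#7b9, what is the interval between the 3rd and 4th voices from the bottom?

M7

Those voices are B2 and A#3.
B up to A# spans 7 letter names and 11 semitones — a major seventh.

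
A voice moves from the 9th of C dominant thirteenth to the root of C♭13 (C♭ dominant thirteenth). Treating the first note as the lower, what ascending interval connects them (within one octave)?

diminished 7th

C dominant thirteenth has D as its 9th, and C♭13 (C♭ dominant thirteenth) has C♭ as its root.
D up to C♭ is 9 semitones, a whole step narrower than a major seventh, so the interval is diminished.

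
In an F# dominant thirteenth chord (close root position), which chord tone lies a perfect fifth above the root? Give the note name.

Spelling the chord: F# A# C# E G# D#.
The root is F#. A perfect fifth above F# is C#.
C# is the chord's 5th.

C#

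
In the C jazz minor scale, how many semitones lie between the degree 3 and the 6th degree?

The scale is C D E♭ F G A B.
E♭ up to A is an augmented fourth — 6 semitones.

6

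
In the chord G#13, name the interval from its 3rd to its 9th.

Spelling the chord: G#–B#–D#–F#–A#–E#.
3rd = B#; 9th = A#.
7 letter names make it a seventh; at 10 semitones (a half step narrower than major) the quality is minor.

minor 7th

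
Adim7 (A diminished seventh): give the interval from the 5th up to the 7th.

minor third

Spelling the chord: A C E♭ G♭.
That puts E♭ below G♭.
E♭ up to G♭ is 3 semitones, a half step narrower than a major third, so the interval is minor.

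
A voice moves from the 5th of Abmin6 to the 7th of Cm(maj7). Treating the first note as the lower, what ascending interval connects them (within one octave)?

Abmin6 has Eb as its 5th, and Cm(maj7) has B as its 7th.
Eb up to B is 8 semitones, a half step wider than a perfect fifth, so the interval is augmented.

augmented fifth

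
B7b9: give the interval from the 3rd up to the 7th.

diminished 5th

B7b9 (B dominant seventh flat nine) is spelled B, D#, F#, A, C.
That puts D# below A.
5 letter names make it a fifth; at 6 semitones (a half step narrower than perfect) the quality is diminished.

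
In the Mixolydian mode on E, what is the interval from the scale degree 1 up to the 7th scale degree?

minor seventh

E mixolydian: E F♯ G♯ A B C♯ D.
That puts E below D.
7 letter names make it a seventh; at 10 semitones (a half step narrower than major) the quality is minor.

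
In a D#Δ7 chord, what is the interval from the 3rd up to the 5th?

m3

The chord tones of D# major seventh are D#–F##–A#–C##.
That puts F## below A#.
3 letter names make it a third; at 3 semitones (a half step narrower than major) the quality is minor.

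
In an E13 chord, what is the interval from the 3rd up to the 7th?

E13: E G# B D F# C#.
3rd = G#; 7th = D.
5 letter names make it a fifth; at 6 semitones (a half step narrower than perfect) the quality is diminished.
That tritone between 3rd and 7th is what gives the dominant seventh its pull toward resolution.

diminished fifth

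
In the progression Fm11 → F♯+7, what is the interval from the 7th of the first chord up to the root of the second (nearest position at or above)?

A2

Fm11 has E♭ as its 7th, and F♯+7 has F♯ as its root.
E♭ up to F♯ is 3 semitones, a half step wider than a major second, so the interval is augmented.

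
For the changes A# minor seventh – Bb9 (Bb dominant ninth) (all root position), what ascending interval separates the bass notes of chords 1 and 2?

The roots are A# and Bb.
2 letter names make it a second; at 0 semitones (a whole step narrower than major) the quality is diminished.

d2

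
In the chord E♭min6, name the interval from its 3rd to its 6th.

augmented fourth

The chord tones of E♭min6 are E♭-G♭-B♭-C.
So we need the interval from G♭ up to C.
From G♭ to C: 6 semitones over a fourth = augmented.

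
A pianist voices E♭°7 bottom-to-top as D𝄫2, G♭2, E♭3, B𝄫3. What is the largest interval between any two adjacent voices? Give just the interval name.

Adjacent intervals: D𝄫2→G♭2 = augmented fourth; G♭2→E♭3 = major sixth; E♭3→B𝄫3 = diminished fifth.
The largest is G♭2 to E♭3, a major sixth (9 semitones).

major 6th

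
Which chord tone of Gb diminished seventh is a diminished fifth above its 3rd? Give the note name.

Spelling the chord: Gb-Bbb-Dbb-Fbb.
The 3rd is Bbb. A diminished fifth above Bbb is Fbb.
Fbb is the chord's 7th.

Fbb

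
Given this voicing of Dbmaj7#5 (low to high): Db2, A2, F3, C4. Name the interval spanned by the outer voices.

The outer voices are Db2 and C4.
Counting 14 letters and 23 half steps from Db gives a major fourteenth.

major fourteenth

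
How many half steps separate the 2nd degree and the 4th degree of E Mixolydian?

3

The scale is E F# G# A B C# D.
F# up to A is a minor third — 3 semitones.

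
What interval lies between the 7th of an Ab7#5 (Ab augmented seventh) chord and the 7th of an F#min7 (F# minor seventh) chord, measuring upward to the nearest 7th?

augmented sixth

Ab7#5 (Ab augmented seventh) has Gb as its 7th, and F#min7 (F# minor seventh) has E as its 7th.
6 letter names make it a sixth; at 10 semitones (a half step wider than major) the quality is augmented.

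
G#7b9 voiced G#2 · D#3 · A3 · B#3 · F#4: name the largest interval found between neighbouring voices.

Adjacent intervals: G#2→D#3 = perfect fifth; D#3→A3 = diminished fifth; A3→B#3 = augmented second; B#3→F#4 = diminished fifth.
The largest is G#2 to D#3, a perfect fifth (7 semitones).

perfect fifth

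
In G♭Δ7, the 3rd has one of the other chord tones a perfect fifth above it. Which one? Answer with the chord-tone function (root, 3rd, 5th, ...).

G♭maj7: G♭ B♭ D♭ F.
The 3rd is B♭. A perfect fifth above B♭ is F.
F is the chord's 7th.

7th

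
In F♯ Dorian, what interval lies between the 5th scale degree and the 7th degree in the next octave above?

minor tenth

Spelling F♯ Dorian: F♯ G♯ A B C♯ D♯ E.
The 5th scale degree is C♯ and the scale degree 7 (up an octave) is E.
C♯ up to E is 15 semitones, a half step narrower than a major tenth, so the interval is minor.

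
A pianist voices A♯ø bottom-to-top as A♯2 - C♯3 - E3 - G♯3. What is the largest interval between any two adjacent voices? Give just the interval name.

Adjacent intervals: A♯2→C♯3 = minor third; C♯3→E3 = minor third; E3→G♯3 = major third.
The largest is E3 to G♯3, a major third (4 semitones).

major 3rd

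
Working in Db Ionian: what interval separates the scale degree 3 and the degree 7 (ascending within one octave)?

P5

The scale runs Db Eb F Gb Ab Bb C.
The scale degree 3 is F and the degree 7 is C.
From F to C is 7 semitones, exactly the perfect fifth.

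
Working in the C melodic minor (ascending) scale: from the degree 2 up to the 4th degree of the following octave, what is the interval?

minor 10th

C melodic minor: C D Eb F G A B.
So we need the interval from D up to F.
D up to F is 15 semitones, a half step narrower than a major tenth, so the interval is minor.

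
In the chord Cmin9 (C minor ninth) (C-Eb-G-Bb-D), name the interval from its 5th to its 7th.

The 5th is G and the 7th is Bb.
3 letter names make it a third; at 3 semitones (a half step narrower than major) the quality is minor.

minor 3rd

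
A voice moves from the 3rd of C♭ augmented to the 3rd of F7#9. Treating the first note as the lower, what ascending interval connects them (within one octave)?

C♭ augmented has E♭ as its 3rd, and F7#9 has A as its 3rd.
4 letter names make it a fourth; at 6 semitones (a half step wider than perfect) the quality is augmented.

augmented fourth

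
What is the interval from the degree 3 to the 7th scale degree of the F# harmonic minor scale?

A5

Spelling the F# harmonic minor scale: F# G# A B C# D E#.
So we need the interval from A up to E#.
A up to E# is 8 semitones, a half step wider than a perfect fifth, so the interval is augmented.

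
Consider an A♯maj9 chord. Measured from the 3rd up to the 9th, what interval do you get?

minor seventh

The chord tones of A♯maj9 (A♯ major ninth) are A♯-C𝄪-E♯-G𝄪-B♯.
The 3rd is C𝄪 and the 9th is B♯.
From C𝄪 to B♯: 10 semitones over a seventh = minor.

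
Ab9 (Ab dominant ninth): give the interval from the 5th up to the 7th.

minor 3rd

The chord tones of Ab dominant ninth are Ab C Eb Gb Bb.
So we need the interval from Eb up to Gb.
3 letter names make it a third; at 3 semitones (a half step narrower than major) the quality is minor.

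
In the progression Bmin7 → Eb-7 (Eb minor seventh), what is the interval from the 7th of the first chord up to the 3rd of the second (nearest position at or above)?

Bmin7 has A as its 7th, and Eb-7 (Eb minor seventh) has Gb as its 3rd.
From A to Gb: 9 semitones over a seventh = diminished.

diminished 7th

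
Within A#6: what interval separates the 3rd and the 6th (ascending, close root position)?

A# major sixth is spelled A#, C##, E#, F##.
So we need the interval from C## up to F##.
From C## to F## is 5 semitones, exactly the perfect fourth.

perfect 4th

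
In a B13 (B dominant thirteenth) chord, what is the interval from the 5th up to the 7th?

minor 3rd

Spelling the chord: B–D#–F#–A–C#–G#.
So we need the interval from F# up to A.
3 letter names make it a third; at 3 semitones (a half step narrower than major) the quality is minor.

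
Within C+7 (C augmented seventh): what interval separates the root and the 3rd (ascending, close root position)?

C augmented seventh: C E G# Bb.
So we need the interval from C up to E.
From C to E is 4 semitones, exactly the major third.

M3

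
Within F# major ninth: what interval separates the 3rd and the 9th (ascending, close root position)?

F#maj9 (F# major ninth): F#, A#, C#, E#, G#.
That puts A# below G#.
7 letter names make it a seventh; at 10 semitones (a half step narrower than major) the quality is minor.

m7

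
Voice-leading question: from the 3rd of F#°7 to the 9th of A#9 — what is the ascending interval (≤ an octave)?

augmented 2nd

The 3rd of F#°7 is A; the 9th of A#9 is B#.
A up to B# is 3 semitones, a half step wider than a major second, so the interval is augmented.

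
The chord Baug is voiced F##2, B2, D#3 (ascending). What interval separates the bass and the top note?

The outer voices are F##2 and D#3.
From F## to D#: 8 semitones over a sixth = minor.

minor sixth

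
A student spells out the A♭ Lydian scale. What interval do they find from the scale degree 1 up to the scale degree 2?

Spelling the A♭ Lydian scale: A♭ B♭ C D E♭ F G.
So we need the interval from A♭ up to B♭.
A♭ up to B♭ spans 2 letter names and 2 semitones — a major second.

M2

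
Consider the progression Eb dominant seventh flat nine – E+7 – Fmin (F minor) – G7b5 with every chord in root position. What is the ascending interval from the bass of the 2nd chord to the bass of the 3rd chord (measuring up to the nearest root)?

m2

The roots are E and F.
From E to F: 1 semitone over a second = minor.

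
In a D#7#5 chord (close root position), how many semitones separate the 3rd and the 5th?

Spelling the chord: D# F## A## C#.
F## to A## is a major third: 4 semitones.

4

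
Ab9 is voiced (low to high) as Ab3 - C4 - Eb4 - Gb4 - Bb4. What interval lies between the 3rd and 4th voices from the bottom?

minor third

Those voices are Eb4 and Gb4.
From Eb to Gb: 3 semitones over a third = minor.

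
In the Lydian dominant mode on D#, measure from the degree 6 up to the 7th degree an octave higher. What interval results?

minor ninth

The scale runs D# E# F## G## A# B# C#.
The degree 6 is B# and the 7th degree (up an octave) is C#.
From B# to C#: 13 semitones over a ninth = minor.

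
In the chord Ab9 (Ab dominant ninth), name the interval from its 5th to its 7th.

Ab9 (Ab dominant ninth) is spelled Ab–C–Eb–Gb–Bb.
5th = Eb; 7th = Gb.
3 letter names make it a third; at 3 semitones (a half step narrower than major) the quality is minor.

minor third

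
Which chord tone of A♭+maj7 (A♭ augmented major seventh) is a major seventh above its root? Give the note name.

A♭+maj7 (A♭ augmented major seventh) is spelled A♭-C-E-G.
The root is A♭. A major seventh above A♭ is G.
G is the chord's 7th.

G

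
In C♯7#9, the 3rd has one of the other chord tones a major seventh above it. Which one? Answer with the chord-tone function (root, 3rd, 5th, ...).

9th

Spelling the chord: C♯, E♯, G♯, B, D𝄪.
The 3rd is E♯. A major seventh above E♯ is D𝄪.
D𝄪 is the chord's 9th.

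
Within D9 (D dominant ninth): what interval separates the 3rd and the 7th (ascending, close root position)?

The chord tones of D dominant ninth are D–F#–A–C–E.
The 3rd is F# and the 7th is C.
From F# to C: 6 semitones over a fifth = diminished.

diminished fifth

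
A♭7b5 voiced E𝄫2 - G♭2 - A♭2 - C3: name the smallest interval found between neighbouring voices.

major second

Adjacent intervals: E𝄫2→G♭2 = major third; G♭2→A♭2 = major second; A♭2→C3 = major third.
The smallest is G♭2 to A♭2, a major second (2 semitones).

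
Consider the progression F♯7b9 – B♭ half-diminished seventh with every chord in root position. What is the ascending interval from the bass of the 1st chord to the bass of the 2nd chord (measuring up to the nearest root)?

The roots are F♯ and B♭.
F♯ up to B♭ is 4 semitones, a half step narrower than a perfect fourth, so the interval is diminished.

d4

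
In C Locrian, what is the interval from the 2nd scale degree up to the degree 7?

major 6th

The scale runs C Db Eb F Gb Ab Bb.
That puts Db below Bb.
Counting 6 letters and 9 half steps from Db gives a major sixth.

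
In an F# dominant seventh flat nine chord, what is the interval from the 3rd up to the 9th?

F#7b9 (F# dominant seventh flat nine): F# A# C# E G.
So we need the interval from A# up to G.
7 letter names make it a seventh; at 9 semitones (a whole step narrower than major) the quality is diminished.

diminished 7th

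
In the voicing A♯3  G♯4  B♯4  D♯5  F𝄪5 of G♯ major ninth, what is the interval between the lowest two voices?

minor 7th

Those voices are A♯3 and G♯4.
A♯ up to G♯ is 10 semitones, a half step narrower than a major seventh, so the interval is minor.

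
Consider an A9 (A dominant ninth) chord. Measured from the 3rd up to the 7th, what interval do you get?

The chord tones of A9 (A dominant ninth) are A-C#-E-G-B.
3rd = C#; 7th = G.
5 letter names make it a fifth; at 6 semitones (a half step narrower than perfect) the quality is diminished.

diminished fifth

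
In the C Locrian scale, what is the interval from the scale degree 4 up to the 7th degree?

P4

C locrian: C Db Eb F Gb Ab Bb.
Scale degree 4 = F; scale degree 7 = Bb.
Counting 4 letters and 5 half steps from F gives a perfect fourth.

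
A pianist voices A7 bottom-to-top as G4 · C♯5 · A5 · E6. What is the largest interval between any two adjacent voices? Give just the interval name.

minor sixth

Adjacent intervals: G4→C♯5 = augmented fourth; C♯5→A5 = minor sixth; A5→E6 = perfect fifth.
The largest is C♯5 to A5, a minor sixth (8 semitones).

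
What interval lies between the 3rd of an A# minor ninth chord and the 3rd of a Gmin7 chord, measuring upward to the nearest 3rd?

The 3rd of A# minor ninth is C#; the 3rd of Gmin7 is Bb.
From C# to Bb: 9 semitones over a seventh = diminished.

diminished 7th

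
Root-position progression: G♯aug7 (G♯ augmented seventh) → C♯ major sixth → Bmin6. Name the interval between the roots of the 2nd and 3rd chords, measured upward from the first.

The roots are C♯ and B.
From C♯ to B: 10 semitones over a seventh = minor.

m7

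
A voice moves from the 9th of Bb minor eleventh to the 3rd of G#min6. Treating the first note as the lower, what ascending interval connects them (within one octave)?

Bb minor eleventh has C as its 9th, and G#min6 has B as its 3rd.
Counting 7 letters and 11 half steps from C gives a major seventh.

M7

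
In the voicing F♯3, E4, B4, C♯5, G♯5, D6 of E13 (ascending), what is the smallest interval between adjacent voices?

Adjacent intervals: F♯3→E4 = minor seventh; E4→B4 = perfect fifth; B4→C♯5 = major second; C♯5→G♯5 = perfect fifth; G♯5→D6 = diminished fifth.
The smallest is B4 to C♯5, a major second (2 semitones).

major second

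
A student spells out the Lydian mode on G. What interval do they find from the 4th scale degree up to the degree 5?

minor second

G lydian: G A B C♯ D E F♯.
The 4th scale degree is C♯ and the 5th scale degree is D.
From C♯ to D: 1 semitone over a second = minor.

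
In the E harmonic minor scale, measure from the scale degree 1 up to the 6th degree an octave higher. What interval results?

minor 13th

E harmonic minor: E F# G A B C D#.
That puts E below C.
E up to C is 20 semitones, a half step narrower than a major thirteenth, so the interval is minor.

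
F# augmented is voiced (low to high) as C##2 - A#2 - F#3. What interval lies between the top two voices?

Those voices are A#2 and F#3.
From A# to F#: 8 semitones over a sixth = minor.

minor sixth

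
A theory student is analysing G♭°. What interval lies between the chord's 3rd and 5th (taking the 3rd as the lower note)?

The chord tones of G♭° are G♭, B𝄫, D𝄫.
The 3rd is B𝄫 and the 5th is D𝄫.
B𝄫 up to D𝄫 is 3 semitones, a half step narrower than a major third, so the interval is minor.

minor third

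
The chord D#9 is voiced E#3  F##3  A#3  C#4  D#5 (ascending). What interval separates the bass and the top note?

minor fourteenth

The outer voices are E#3 and D#5.
E# up to D# is 22 semitones, a half step narrower than a major fourteenth, so the interval is minor.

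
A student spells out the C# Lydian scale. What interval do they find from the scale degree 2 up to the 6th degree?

perfect 5th

Spelling the C# Lydian scale: C# D# E# F## G# A# B#.
Scale degree 2 = D#; 6th scale degree = A#.
D# up to A# spans 5 letter names and 7 semitones — a perfect fifth.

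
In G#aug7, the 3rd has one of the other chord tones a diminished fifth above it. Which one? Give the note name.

G#+7 is spelled G#, B#, D##, F#.
The 3rd is B#. A diminished fifth above B# is F#.
F# is the chord's 7th.

F#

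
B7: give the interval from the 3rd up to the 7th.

diminished fifth

B7: B D# F# A.
So we need the interval from D# up to A.
D# up to A is 6 semitones, a half step narrower than a perfect fifth, so the interval is diminished.
That tritone between 3rd and 7th is what gives the dominant seventh its pull toward resolution.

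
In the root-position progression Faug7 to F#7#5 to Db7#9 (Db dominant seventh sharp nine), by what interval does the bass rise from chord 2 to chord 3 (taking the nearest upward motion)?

The roots are F# and Db.
6 letter names make it a sixth; at 7 semitones (a whole step narrower than major) the quality is diminished.

diminished sixth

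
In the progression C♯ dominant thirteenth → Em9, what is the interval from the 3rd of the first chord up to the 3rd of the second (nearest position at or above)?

diminished 3rd

The 3rd of C♯ dominant thirteenth is E♯; the 3rd of Em9 is G.
E♯ up to G is 2 semitones, a whole step narrower than a major third, so the interval is diminished.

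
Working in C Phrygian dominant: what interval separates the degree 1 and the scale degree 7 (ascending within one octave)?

C phrygian dominant: C D♭ E F G A♭ B♭.
Degree 1 = C; scale degree 7 = B♭.
From C to B♭: 10 semitones over a seventh = minor.

m7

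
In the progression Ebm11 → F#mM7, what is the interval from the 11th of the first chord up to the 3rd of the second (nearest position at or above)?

augmented unison

Ebm11 has Ab as its 11th, and F#mM7 has A as its 3rd.
Ab up to A is 1 semitone, a half step wider than a perfect unison, so the interval is augmented.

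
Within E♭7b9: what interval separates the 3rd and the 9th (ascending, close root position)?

E♭7b9 (E♭ dominant seventh flat nine): E♭–G–B♭–D♭–F♭.
The 3rd is G and the 9th is F♭.
7 letter names make it a seventh; at 9 semitones (a whole step narrower than major) the quality is diminished.

diminished seventh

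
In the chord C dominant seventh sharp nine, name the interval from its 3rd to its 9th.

Spelling the chord: C, E, G, B♭, D♯.
3rd = E; 9th = D♯.
From E to D♯ is 11 semitones, exactly the major seventh.

major seventh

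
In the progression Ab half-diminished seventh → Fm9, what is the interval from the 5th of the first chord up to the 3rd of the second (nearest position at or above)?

augmented fourth

Ab half-diminished seventh has Ebb as its 5th, and Fm9 has Ab as its 3rd.
From Ebb to Ab: 6 semitones over a fourth = augmented.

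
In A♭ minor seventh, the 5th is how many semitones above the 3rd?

Spelling the chord: A♭, C♭, E♭, G♭.
C♭ to E♭ is a major third: 4 semitones.

4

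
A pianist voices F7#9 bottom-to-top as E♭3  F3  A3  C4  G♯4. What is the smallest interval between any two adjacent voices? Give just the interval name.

Adjacent intervals: E♭3→F3 = major second; F3→A3 = major third; A3→C4 = minor third; C4→G♯4 = augmented fifth.
The smallest is E♭3 to F3, a major second (2 semitones).

major second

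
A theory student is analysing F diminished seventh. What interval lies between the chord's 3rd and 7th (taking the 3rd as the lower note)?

F diminished seventh: F, Ab, Cb, Ebb.
The 3rd is Ab and the 7th is Ebb.
From Ab to Ebb: 6 semitones over a fifth = diminished.

diminished fifth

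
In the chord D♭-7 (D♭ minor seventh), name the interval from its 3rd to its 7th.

D♭min7 is spelled D♭ F♭ A♭ C♭.
That puts F♭ below C♭.
F♭ up to C♭ spans 5 letter names and 7 semitones — a perfect fifth.

perfect 5th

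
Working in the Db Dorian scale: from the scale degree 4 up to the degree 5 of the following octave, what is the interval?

Spelling the Db Dorian scale: Db Eb Fb Gb Ab Bb Cb.
So we need the interval from Gb up to Ab.
From Gb to Ab is 14 semitones, exactly the major ninth.

M9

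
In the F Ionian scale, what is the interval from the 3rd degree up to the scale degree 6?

Spelling the F Ionian scale: F G A B♭ C D E.
So we need the interval from A up to D.
Counting 4 letters and 5 half steps from A gives a perfect fourth.

perfect fourth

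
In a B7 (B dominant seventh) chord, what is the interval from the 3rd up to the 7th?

diminished fifth

Spelling the chord: B-D♯-F♯-A.
That puts D♯ below A.
From D♯ to A: 6 semitones over a fifth = diminished.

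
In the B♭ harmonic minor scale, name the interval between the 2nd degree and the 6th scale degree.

Spelling the B♭ harmonic minor scale: B♭ C D♭ E♭ F G♭ A.
That puts C below G♭.
C up to G♭ is 6 semitones, a half step narrower than a perfect fifth, so the interval is diminished.

diminished fifth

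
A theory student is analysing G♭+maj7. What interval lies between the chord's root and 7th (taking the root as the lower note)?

major seventh

The chord tones of G♭+maj7 (G♭ augmented major seventh) are G♭ B♭ D F.
That puts G♭ below F.
Counting 7 letters and 11 half steps from G♭ gives a major seventh.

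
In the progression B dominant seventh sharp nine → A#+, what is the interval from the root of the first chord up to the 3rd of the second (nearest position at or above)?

augmented 2nd

B dominant seventh sharp nine has B as its root, and A#+ has C## as its 3rd.
From B to C##: 3 semitones over a second = augmented.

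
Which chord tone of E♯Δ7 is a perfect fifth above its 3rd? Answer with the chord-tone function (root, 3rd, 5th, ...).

E♯Δ7 (E♯ major seventh): E♯, G𝄪, B♯, D𝄪.
The 3rd is G𝄪. A perfect fifth above G𝄪 is D𝄪.
D𝄪 is the chord's 7th.

7th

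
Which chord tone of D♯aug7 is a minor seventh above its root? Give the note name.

C#

Spelling the chord: D♯–F𝄪–A𝄪–C♯.
The root is D♯. A minor seventh above D♯ is C♯.
C♯ is the chord's 7th.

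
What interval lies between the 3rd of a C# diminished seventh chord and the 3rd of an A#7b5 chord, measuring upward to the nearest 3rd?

augmented sixth

C# diminished seventh has E as its 3rd, and A#7b5 has C## as its 3rd.
E up to C## is 10 semitones, a half step wider than a major sixth, so the interval is augmented.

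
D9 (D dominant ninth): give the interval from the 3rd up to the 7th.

Spelling the chord: D–F♯–A–C–E.
3rd = F♯; 7th = C.
5 letter names make it a fifth; at 6 semitones (a half step narrower than perfect) the quality is diminished.
That tritone between 3rd and 7th is what gives the dominant seventh its pull toward resolution.

d5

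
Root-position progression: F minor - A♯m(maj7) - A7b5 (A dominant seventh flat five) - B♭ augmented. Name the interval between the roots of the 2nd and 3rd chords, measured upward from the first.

The roots are A♯ and A.
8 letter names make it an octave; at 11 semitones (a half step narrower than perfect) the quality is diminished.

d8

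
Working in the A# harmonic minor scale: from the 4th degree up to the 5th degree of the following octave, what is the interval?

The scale runs A# B# C# D# E# F# G##.
4th degree = D#; scale degree 5 (up an octave) = E#.
Counting 9 letters and 14 half steps from D# gives a major ninth.

major ninth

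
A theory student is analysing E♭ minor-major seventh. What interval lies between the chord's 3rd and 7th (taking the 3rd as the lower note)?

The chord tones of E♭m(maj7) (E♭ minor-major seventh) are E♭, G♭, B♭, D.
The 3rd is G♭ and the 7th is D.
G♭ up to D is 8 semitones, a half step wider than a perfect fifth, so the interval is augmented.

A5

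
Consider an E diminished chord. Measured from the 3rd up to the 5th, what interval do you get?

minor third

E° is spelled E G Bb.
So we need the interval from G up to Bb.
G up to Bb is 3 semitones, a half step narrower than a major third, so the interval is minor.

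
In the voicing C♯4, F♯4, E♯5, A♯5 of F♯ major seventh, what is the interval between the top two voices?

Those voices are E♯5 and A♯5.
From E♯ to A♯ is 5 semitones, exactly the perfect fourth.

perfect fourth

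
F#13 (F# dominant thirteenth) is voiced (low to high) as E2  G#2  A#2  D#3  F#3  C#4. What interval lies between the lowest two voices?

Those voices are E2 and G#2.
E up to G# spans 3 letter names and 4 semitones — a major third.

major 3rd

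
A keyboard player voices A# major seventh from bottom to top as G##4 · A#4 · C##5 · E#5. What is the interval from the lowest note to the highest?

The outer voices are G##4 and E#5.
From G## to E#: 8 semitones over a sixth = minor.

minor sixth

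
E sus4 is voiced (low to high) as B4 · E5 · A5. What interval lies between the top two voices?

perfect 4th

Those voices are E5 and A5.
E up to A spans 4 letter names and 5 semitones — a perfect fourth.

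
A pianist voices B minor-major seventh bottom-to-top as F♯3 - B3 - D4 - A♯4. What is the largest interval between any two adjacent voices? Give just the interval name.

Adjacent intervals: F♯3→B3 = perfect fourth; B3→D4 = minor third; D4→A♯4 = augmented fifth.
The largest is D4 to A♯4, an augmented fifth (8 semitones).

augmented 5th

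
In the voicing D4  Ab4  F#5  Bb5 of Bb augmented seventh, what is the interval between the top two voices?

diminished fourth

Those voices are F#5 and Bb5.
F# up to Bb is 4 semitones, a half step narrower than a perfect fourth, so the interval is diminished.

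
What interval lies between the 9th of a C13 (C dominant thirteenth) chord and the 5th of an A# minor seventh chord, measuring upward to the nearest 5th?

augmented 2nd

C13 (C dominant thirteenth) has D as its 9th, and A# minor seventh has E# as its 5th.
2 letter names make it a second; at 3 semitones (a half step wider than major) the quality is augmented.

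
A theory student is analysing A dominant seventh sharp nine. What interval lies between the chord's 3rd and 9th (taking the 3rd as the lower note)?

A dominant seventh sharp nine: A C# E G B#.
That puts C# below B#.
Counting 7 letters and 11 half steps from C# gives a major seventh.

M7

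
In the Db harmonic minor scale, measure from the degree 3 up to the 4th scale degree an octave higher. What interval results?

Spelling the Db harmonic minor scale: Db Eb Fb Gb Ab Bbb C.
Degree 3 = Fb; degree 4 (up an octave) = Gb.
Fb up to Gb spans 9 letter names and 14 semitones — a major ninth.

major ninth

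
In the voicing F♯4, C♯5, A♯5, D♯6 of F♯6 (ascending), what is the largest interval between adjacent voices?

major sixth

Adjacent intervals: F♯4→C♯5 = perfect fifth; C♯5→A♯5 = major sixth; A♯5→D♯6 = perfect fourth.
The largest is C♯5 to A♯5, a major sixth (9 semitones).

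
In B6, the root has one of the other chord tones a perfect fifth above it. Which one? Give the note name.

Spelling the chord: B-D#-F#-G#.
The root is B. A perfect fifth above B is F#.
F# is the chord's 5th.

F#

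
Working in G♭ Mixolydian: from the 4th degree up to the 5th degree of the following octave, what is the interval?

G♭ mixolydian: G♭ A♭ B♭ C♭ D♭ E♭ F♭.
That puts C♭ below D♭.
Counting 9 letters and 14 half steps from C♭ gives a major ninth.

major 9th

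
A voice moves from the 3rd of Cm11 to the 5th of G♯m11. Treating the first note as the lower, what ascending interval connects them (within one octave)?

augmented seventh

Cm11 has E♭ as its 3rd, and G♯m11 has D♯ as its 5th.
From E♭ to D♯: 12 semitones over a seventh = augmented.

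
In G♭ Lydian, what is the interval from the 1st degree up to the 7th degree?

G♭ lydian: G♭ A♭ B♭ C D♭ E♭ F.
So we need the interval from G♭ up to F.
G♭ up to F spans 7 letter names and 11 semitones — a major seventh.

major seventh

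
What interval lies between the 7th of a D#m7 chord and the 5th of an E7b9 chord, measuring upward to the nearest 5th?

D#m7 has C# as its 7th, and E7b9 has B as its 5th.
C# up to B is 10 semitones, a half step narrower than a major seventh, so the interval is minor.

m7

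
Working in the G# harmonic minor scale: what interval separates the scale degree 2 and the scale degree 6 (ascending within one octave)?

diminished fifth

G# harmonic minor: G# A# B C# D# E F##.
The scale degree 2 is A# and the degree 6 is E.
A# up to E is 6 semitones, a half step narrower than a perfect fifth, so the interval is diminished.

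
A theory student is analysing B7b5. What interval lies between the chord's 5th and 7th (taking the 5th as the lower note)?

B7b5 is spelled B-D#-F-A.
That puts F below A.
Counting 3 letters and 4 half steps from F gives a major third.

major third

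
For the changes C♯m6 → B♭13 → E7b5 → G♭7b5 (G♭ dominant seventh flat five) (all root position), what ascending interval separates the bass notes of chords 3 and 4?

The roots are E and G♭.
E up to G♭ is 2 semitones, a whole step narrower than a major third, so the interval is diminished.

diminished third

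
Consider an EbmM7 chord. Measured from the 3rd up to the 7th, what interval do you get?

augmented 5th

The chord tones of Eb minor-major seventh are Eb, Gb, Bb, D.
3rd = Gb; 7th = D.
Gb up to D is 8 semitones, a half step wider than a perfect fifth, so the interval is augmented.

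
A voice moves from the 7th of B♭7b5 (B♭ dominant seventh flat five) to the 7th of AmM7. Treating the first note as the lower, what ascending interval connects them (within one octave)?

The 7th of B♭7b5 (B♭ dominant seventh flat five) is A♭; the 7th of AmM7 is G♯.
From A♭ to G♯: 12 semitones over a seventh = augmented.

A7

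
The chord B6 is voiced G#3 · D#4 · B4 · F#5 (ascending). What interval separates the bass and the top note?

The outer voices are G#3 and F#5.
From G# to F#: 22 semitones over a fourteenth = minor.

m14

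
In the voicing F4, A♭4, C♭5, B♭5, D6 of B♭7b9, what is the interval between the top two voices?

Those voices are B♭5 and D6.
B♭ up to D spans 3 letter names and 4 semitones — a major third.

major third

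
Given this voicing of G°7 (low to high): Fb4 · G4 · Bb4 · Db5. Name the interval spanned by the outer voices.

The outer voices are Fb4 and Db5.
From Fb to Db is 9 semitones, exactly the major sixth.

major 6th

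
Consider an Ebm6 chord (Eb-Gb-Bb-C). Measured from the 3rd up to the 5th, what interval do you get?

major third

That puts Gb below Bb.
From Gb to Bb is 4 semitones, exactly the major third.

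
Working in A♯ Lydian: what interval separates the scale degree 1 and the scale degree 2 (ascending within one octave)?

Spelling A♯ Lydian: A♯ B♯ C𝄪 D𝄪 E♯ F𝄪 G𝄪.
Scale degree 1 = A♯; scale degree 2 = B♯.
From A♯ to B♯ is 2 semitones, exactly the major second.

major second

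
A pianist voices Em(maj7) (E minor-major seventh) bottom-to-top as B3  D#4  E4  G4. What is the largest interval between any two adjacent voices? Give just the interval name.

Adjacent intervals: B3→D#4 = major third; D#4→E4 = minor second; E4→G4 = minor third.
The largest is B3 to D#4, a major third (4 semitones).

major third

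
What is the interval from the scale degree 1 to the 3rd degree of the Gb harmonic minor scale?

minor 3rd

Spelling the Gb harmonic minor scale: Gb Ab Bbb Cb Db Ebb F.
The scale degree 1 is Gb and the 3rd degree is Bbb.
3 letter names make it a third; at 3 semitones (a half step narrower than major) the quality is minor.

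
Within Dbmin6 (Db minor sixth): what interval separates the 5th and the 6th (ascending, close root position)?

major second

The chord tones of Dbmin6 (Db minor sixth) are Db Fb Ab Bb.
That puts Ab below Bb.
Counting 2 letters and 2 half steps from Ab gives a major second.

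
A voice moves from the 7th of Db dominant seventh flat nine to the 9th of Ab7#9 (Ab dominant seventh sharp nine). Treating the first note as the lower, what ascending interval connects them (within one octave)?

augmented 7th

Db dominant seventh flat nine has Cb as its 7th, and Ab7#9 (Ab dominant seventh sharp nine) has B as its 9th.
7 letter names make it a seventh; at 12 semitones (a half step wider than major) the quality is augmented.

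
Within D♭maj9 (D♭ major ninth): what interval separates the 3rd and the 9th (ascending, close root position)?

Spelling the chord: D♭-F-A♭-C-E♭.
3rd = F; 9th = E♭.
F up to E♭ is 10 semitones, a half step narrower than a major seventh, so the interval is minor.

minor 7th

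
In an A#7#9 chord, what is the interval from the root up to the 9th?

augmented ninth

A#7#9: A#–C##–E#–G#–B##.
So we need the interval from A# up to B##.
A# up to B## is 15 semitones, a half step wider than a major ninth, so the interval is augmented.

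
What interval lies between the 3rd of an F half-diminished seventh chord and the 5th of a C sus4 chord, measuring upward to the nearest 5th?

The 3rd of F half-diminished seventh is Ab; the 5th of C sus4 is G.
From Ab to G is 11 semitones, exactly the major seventh.

major seventh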